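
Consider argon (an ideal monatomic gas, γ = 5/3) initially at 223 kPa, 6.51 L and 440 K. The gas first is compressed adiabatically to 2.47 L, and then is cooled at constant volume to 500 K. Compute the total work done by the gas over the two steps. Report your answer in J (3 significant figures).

W_total ≈ -1980 J

Step 1 (adiabatic): W = (P₁V₁ − P₂V₂)/(γ−1) = (1452 − 2770)/0.667 = -1977 J.
Step 2 (isochoric): W = 0 (constant volume).
W_total = -1977 + 0 = -1977 J.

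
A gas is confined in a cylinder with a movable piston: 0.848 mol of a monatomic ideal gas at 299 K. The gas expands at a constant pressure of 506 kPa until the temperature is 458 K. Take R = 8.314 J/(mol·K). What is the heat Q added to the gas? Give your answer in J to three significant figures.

Isobaric: W = nRΔT = (0.848)(8.314)(159) = 1121 J.
ΔU = nCᵥΔT with Cᵥ = 3R/2: ΔU = (0.848)(12.47)(159) = 1681 J.
Q = ΔU + W = 1681 + 1121 = 2802 J.

Q ≈ 2800 J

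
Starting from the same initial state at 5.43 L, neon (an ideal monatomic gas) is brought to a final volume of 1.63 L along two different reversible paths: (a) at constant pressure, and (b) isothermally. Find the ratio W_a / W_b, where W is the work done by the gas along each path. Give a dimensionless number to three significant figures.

Path (a) isobaric: W = P₁(V₂ − V₁) → W_a/(P₁V₁) = -0.6998.
Path (b) isothermal: W = P₁V₁ ln(V₂/V₁) → W_b/(P₁V₁) = -1.203.
W_a / W_b = -0.6998 / -1.203 = 0.5816.

W_a / W_b ≈ 0.582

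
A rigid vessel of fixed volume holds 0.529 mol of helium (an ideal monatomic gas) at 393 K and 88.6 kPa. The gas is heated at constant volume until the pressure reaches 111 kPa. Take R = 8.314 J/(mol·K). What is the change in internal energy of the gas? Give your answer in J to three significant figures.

Constant volume ⇒ W = 0, so Q = ΔU = nCᵥΔT with Cᵥ = 3R/2 = 12.47 J/(mol·K).
At constant V, T₂/T₁ = P₂/P₁ ⇒ ΔT = T₁(P₂/P₁ − 1) = 393·(111/88.6 − 1) = 99.36 K.
ΔU = (0.529)(12.47)(99.36) = 655.5 J.

ΔU ≈ 655 J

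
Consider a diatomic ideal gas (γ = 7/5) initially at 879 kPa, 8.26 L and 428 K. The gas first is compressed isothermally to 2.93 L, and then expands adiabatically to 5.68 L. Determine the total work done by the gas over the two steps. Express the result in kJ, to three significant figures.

W_total ≈ -3.30 kJ

Step 1 (isothermal): W = P₁V₁ ln(V₂/V₁) = (7261) ln(2.93/8.26) = -7525 J.
After step 1: P = 2478 kPa, V = 2.93 L, T = 428 K.
Step 2 (adiabatic): W = (P₁V₁ − P₂V₂)/(γ−1) = (7261 − 5572)/0.4 = 4222 J.
W_total = -7525 + 4222 = -3303 J.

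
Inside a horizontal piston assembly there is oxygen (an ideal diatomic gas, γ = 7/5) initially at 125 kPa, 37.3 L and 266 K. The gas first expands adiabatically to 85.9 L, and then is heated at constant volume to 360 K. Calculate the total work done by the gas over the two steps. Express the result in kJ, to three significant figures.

Step 1 (adiabatic): W = (P₁V₁ − P₂V₂)/(γ−1) = (4662 − 3340)/0.4 = 3307 J.
Step 2 (isochoric): W = 0 (constant volume).
W_total = 3307 + 0 = 3307 J.

W_total ≈ 3.31 kJ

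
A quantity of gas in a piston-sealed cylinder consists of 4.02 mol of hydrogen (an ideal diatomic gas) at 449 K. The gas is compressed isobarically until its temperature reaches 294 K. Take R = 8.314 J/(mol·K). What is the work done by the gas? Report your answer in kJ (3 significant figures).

Isobaric: W = P ΔV = nR ΔT.
W = (4.02)(8.314)(294 − 449) = -5180 J.

W ≈ -5.18 kJ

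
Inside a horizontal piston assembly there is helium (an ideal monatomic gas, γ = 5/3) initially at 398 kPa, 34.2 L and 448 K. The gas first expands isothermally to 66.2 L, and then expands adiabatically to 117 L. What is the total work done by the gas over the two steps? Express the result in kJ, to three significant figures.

Step 1 (isothermal): W = P₁V₁ ln(V₂/V₁) = (13612) ln(66.2/34.2) = 8990 J.
After step 1: P = 205.6 kPa, V = 66.2 L, T = 448 K.
Step 2 (adiabatic): W = (P₁V₁ − P₂V₂)/(γ−1) = (13612 − 9312)/0.667 = 6450 J.
W_total = 8990 + 6450 = 15440 J.

W_total ≈ 15.4 kJ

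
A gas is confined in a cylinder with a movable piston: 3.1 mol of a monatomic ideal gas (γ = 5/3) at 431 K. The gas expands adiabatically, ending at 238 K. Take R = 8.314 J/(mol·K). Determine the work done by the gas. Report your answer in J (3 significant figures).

W ≈ 7460 J

Adiabatic ⇒ Q = 0, so W_by = −ΔU = nCᵥ(T₁ − T₂).
Cᵥ = 3R/2 = 12.47 J/(mol·K).
W = (3.1)(12.47)(431 − 238) = 7461 J.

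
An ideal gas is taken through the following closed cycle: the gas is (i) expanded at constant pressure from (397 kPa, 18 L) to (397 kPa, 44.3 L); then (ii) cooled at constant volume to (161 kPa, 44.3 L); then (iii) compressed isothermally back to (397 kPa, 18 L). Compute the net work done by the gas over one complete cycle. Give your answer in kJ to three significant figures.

W_net ≈ 4.02 kJ

Leg (i): W = PΔV = (397)(44.3 − 18) = 10441 J.
Leg (ii): W = 0.
Leg (iii): W = PᵢVᵢ ln(V_f/Vᵢ) = (7132) ln(18/44.3) = -6423 J.
W_net = 10441 − 6423 = 4018 J.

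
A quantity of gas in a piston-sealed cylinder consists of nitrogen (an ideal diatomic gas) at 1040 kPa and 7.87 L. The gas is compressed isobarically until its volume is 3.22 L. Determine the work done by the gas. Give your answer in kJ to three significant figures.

Isobaric: W = P ΔV.
W = (1040 kPa)(3.22 − 7.87 L) = (1040)(-4.65) = -4836 J.

W ≈ -4.84 kJ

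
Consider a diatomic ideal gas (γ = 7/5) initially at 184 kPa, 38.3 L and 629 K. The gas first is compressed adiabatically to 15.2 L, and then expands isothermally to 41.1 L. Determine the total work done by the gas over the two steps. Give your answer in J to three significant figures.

Step 1 (adiabatic): W = (P₁V₁ − P₂V₂)/(γ−1) = (7047 − 10199)/0.4 = -7880 J.
After step 1: P = 671 kPa, V = 15.2 L, T = 910.3 K.
Step 2 (isothermal): W = P₁V₁ ln(V₂/V₁) = (10199) ln(41.1/15.2) = 10145 J.
W_total = -7880 + 10145 = 2266 J.

W_total ≈ 2270 J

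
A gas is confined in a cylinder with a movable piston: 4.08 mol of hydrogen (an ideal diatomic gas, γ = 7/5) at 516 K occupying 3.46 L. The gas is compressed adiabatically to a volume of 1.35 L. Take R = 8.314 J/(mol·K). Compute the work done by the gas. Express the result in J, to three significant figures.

W ≈ -20000 J

Adiabatic: TV^(γ−1) = const with γ = 7/5.
T₂ = T₁ (V₁/V₂)^(γ−1) = 516 × (3.46/1.35)^0.4 = 516 × 1.457 = 751.9 K.
W_by = nCᵥ(T₁ − T₂) = (4.08)(20.79)(516 − 751.9) = -20003 J.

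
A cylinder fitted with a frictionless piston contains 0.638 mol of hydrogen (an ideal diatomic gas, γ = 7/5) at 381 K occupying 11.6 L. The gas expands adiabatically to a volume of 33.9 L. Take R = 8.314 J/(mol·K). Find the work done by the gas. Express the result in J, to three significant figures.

Adiabatic: TV^(γ−1) = const with γ = 7/5.
T₂ = T₁ (V₁/V₂)^(γ−1) = 381 × (11.6/33.9)^0.4 = 381 × 0.6512 = 248.1 K.
W_by = nCᵥ(T₁ − T₂) = (0.638)(20.79)(381 − 248.1) = 1762 J.

W ≈ 1760 J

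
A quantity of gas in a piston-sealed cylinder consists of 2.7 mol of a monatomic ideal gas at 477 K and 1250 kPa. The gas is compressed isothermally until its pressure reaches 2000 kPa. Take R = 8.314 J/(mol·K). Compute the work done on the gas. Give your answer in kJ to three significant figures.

Isothermal process: W = nRT ln(V₂/V₁) = nRT ln(P₁/P₂).
W = (2.7)(8.314)(477) × ln(1250/2000)
  = 10708 × ln(0.625) = 10708 × -0.47
W_by_gas = -5033 J; work on gas = −W_by = 5033 J.

W ≈ 5.03 kJ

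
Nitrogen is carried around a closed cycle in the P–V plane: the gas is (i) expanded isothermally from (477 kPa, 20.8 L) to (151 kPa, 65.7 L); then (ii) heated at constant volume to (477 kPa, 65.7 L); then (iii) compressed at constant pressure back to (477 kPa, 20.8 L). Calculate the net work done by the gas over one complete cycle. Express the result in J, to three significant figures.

W_net ≈ -10000 J

Leg (i): W = PᵢVᵢ ln(V_f/Vᵢ) = (9922) ln(65.7/20.8) = 11411 J.
Leg (ii): W = 0.
Leg (iii): W = PΔV = (477)(20.8 − 65.7) = -21417 J.
W_net = 11411 − 21417 = -10006 J.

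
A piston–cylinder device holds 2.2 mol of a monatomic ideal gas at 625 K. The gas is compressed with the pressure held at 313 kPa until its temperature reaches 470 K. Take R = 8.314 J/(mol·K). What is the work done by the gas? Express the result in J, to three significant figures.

W ≈ -2840 J

Isobaric: W = P ΔV = nR ΔT.
W = (2.2)(8.314)(470 − 625) = -2835 J.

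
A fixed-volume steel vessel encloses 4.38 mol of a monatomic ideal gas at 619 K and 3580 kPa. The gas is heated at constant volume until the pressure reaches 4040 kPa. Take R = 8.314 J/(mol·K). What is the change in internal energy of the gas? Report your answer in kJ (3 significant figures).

ΔU ≈ 4.34 kJ

Constant volume ⇒ W = 0, so Q = ΔU = nCᵥΔT with Cᵥ = 3R/2 = 12.47 J/(mol·K).
At constant V, T₂/T₁ = P₂/P₁ ⇒ ΔT = T₁(P₂/P₁ − 1) = 619·(4040/3580 − 1) = 79.54 K.
ΔU = (4.38)(12.47)(79.54) = 4345 J.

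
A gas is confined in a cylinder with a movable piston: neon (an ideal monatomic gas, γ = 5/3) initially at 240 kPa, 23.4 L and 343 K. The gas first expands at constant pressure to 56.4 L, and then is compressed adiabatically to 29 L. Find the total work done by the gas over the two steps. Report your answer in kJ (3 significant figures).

Step 1 (isobaric): W = PΔV = (240 kPa)(56.4 − 23.4 L) = 7920 J.
After step 1: P = 240 kPa, V = 56.4 L, T = 826.7 K.
Step 2 (adiabatic): W = (P₁V₁ − P₂V₂)/(γ−1) = (13536 − 21090)/0.667 = -11331 J.
W_total = 7920 − 11331 = -3411 J.

W_total ≈ -3.41 kJ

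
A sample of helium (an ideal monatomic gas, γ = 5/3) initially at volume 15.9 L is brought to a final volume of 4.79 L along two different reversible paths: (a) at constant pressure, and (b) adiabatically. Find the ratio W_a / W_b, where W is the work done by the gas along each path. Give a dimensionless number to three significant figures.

Path (a) isobaric: W = P₁(V₂ − V₁) → W_a/(P₁V₁) = -0.6987.
Path (b) adiabatic: W = P₁V₁(1 − (V₁/V₂)^(γ−1))/(γ−1) → W_b/(P₁V₁) = -1.838.
W_a / W_b = -0.6987 / -1.838 = 0.3802.

W_a / W_b ≈ 0.380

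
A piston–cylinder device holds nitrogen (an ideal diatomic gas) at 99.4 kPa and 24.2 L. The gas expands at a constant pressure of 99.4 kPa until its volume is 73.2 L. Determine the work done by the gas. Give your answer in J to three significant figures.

Isobaric: W = P ΔV.
W = (99.4 kPa)(73.2 − 24.2 L) = (99.4)(49) = 4871 J.

W ≈ 4870 J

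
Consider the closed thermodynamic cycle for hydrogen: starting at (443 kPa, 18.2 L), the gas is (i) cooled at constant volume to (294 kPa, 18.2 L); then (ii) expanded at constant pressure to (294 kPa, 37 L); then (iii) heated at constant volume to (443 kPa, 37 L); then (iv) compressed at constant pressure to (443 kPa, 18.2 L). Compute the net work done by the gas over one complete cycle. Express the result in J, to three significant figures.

W_net ≈ -2800 J

Constant-volume legs do no work.
W(ii) = (294)(37 − 18.2) = 5527 J; W(iv) = (443)(18.2 − 37) = -8328 J.
W_net = 5527 − 8328 = -2801 J (the counter-clockwise enclosed area).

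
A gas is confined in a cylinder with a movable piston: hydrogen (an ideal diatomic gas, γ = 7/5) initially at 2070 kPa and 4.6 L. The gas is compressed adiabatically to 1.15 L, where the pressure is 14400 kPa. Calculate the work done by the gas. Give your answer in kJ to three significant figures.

W ≈ -17.6 kJ

Adiabatic: W = (P₁V₁ − P₂V₂)/(γ − 1) with γ = 7/5.
P₁V₁ = 9522 J, P₂V₂ = 16560 J.
W = (9522 − 16560) / 0.4 = -17595 J.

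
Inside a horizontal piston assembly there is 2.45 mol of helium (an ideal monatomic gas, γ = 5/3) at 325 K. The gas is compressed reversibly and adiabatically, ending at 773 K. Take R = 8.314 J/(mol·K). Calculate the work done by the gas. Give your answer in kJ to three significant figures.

W ≈ -13.7 kJ

Adiabatic ⇒ Q = 0, so W_by = −ΔU = nCᵥ(T₁ − T₂).
Cᵥ = 3R/2 = 12.47 J/(mol·K).
W = (2.45)(12.47)(325 − 773) = -13688 J.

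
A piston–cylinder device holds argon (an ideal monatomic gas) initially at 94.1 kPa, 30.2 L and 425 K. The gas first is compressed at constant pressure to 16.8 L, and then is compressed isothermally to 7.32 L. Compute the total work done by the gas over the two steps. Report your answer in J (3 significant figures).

Step 1 (isobaric): W = PΔV = (94.1 kPa)(16.8 − 30.2 L) = -1261 J.
After step 1: P = 94.1 kPa, V = 16.8 L, T = 236.4 K.
Step 2 (isothermal): W = P₁V₁ ln(V₂/V₁) = (1581) ln(7.32/16.8) = -1313 J.
W_total = -1261 − 1313 = -2574 J.

W_total ≈ -2570 J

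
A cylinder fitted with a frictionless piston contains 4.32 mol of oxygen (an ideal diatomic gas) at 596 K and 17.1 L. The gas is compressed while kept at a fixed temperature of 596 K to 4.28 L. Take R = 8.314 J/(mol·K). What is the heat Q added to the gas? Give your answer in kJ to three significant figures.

Q ≈ -29.7 kJ

Isothermal ⇒ ΔU = 0, so Q = W = nRT ln(V₂/V₁).
Q = (4.32)(8.314)(596) ln(4.28/17.1) = 21406 × -1.385 = -29650 J.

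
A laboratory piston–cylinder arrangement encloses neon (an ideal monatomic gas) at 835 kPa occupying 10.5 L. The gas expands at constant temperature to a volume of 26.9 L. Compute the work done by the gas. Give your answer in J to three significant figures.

Isothermal: W = nRT ln(V₂/V₁) = P₁V₁ ln(V₂/V₁).
P₁V₁ = (835 kPa)(10.5 L) = 8768 J.
W = 8768 × ln(26.9/10.5) = 8768 × 0.9408
W_by_gas = 8248 J.

W ≈ 8250 J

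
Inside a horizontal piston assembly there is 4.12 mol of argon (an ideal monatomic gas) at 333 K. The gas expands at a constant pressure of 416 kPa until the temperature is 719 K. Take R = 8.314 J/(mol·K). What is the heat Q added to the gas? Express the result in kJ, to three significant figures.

Q ≈ 33.1 kJ

Isobaric: W = nRΔT = (4.12)(8.314)(386) = 13222 J.
ΔU = nCᵥΔT with Cᵥ = 3R/2: ΔU = (4.12)(12.47)(386) = 19833 J.
Q = ΔU + W = 19833 + 13222 = 33055 J.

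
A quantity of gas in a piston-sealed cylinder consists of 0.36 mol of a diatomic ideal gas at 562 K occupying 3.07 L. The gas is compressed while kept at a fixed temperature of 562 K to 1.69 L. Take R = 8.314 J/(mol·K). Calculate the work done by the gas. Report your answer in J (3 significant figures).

Isothermal: W = nRT ln(V₂/V₁).
W = (0.36)(8.314)(562) × ln(1.69/3.07)
  = 1682 × -0.5969
W_by_gas = -1004 J.

W ≈ -1000 J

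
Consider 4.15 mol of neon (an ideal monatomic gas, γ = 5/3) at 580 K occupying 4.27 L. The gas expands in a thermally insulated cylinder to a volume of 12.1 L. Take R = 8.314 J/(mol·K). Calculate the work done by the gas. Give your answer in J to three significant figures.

Adiabatic: TV^(γ−1) = const with γ = 5/3.
T₂ = T₁ (V₁/V₂)^(γ−1) = 580 × (4.27/12.1)^0.667 = 580 × 0.4994 = 289.6 K.
W_by = nCᵥ(T₁ − T₂) = (4.15)(12.47)(580 − 289.6) = 15028 J.

W ≈ 15000 J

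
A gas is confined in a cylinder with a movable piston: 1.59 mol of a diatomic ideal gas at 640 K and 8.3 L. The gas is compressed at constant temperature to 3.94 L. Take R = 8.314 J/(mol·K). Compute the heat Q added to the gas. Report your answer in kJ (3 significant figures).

Q ≈ -6.30 kJ

Isothermal ⇒ ΔU = 0, so Q = W = nRT ln(V₂/V₁).
Q = (1.59)(8.314)(640) ln(3.94/8.3) = 8460 × -0.7451 = -6304 J.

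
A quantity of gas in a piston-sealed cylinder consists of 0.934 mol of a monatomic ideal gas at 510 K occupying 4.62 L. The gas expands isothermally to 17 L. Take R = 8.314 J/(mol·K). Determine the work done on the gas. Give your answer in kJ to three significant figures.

W ≈ -5.16 kJ

Isothermal: W = nRT ln(V₂/V₁).
W = (0.934)(8.314)(510) × ln(17/4.62)
  = 3960 × 1.303
W_by_gas = 5160 J; work on gas = −W_by = -5160 J.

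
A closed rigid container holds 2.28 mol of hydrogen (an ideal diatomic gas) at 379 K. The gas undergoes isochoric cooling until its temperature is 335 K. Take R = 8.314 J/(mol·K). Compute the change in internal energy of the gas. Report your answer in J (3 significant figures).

ΔU ≈ -2090 J

Constant volume ⇒ W = 0, so Q = ΔU = nCᵥΔT with Cᵥ = 5R/2 = 20.79 J/(mol·K).
ΔU = (2.28)(20.79)(335 − 379) = -2085 J.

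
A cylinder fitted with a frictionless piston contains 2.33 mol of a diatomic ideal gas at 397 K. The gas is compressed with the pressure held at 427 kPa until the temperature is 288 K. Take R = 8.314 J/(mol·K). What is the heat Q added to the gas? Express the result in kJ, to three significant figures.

Q ≈ -7.39 kJ

Isobaric: W = nRΔT = (2.33)(8.314)(-109) = -2112 J.
ΔU = nCᵥΔT with Cᵥ = 5R/2: ΔU = (2.33)(20.79)(-109) = -5279 J.
Q = ΔU + W = -5279 − 2112 = -7390 J.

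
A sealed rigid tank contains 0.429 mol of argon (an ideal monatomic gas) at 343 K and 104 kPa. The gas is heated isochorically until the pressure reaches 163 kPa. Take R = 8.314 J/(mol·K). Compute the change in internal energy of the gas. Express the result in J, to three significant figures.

Constant volume ⇒ W = 0, so Q = ΔU = nCᵥΔT with Cᵥ = 3R/2 = 12.47 J/(mol·K).
At constant V, T₂/T₁ = P₂/P₁ ⇒ ΔT = T₁(P₂/P₁ − 1) = 343·(163/104 − 1) = 194.6 K.
ΔU = (0.429)(12.47)(194.6) = 1041 J.

ΔU ≈ 1040 J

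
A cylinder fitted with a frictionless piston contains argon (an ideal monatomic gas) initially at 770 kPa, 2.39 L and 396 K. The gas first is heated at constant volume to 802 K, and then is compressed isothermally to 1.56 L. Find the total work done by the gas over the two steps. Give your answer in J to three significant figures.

W_total ≈ -1590 J

Step 1 (isochoric): W = 0 (constant volume).
After step 1: P = 1559 kPa (V unchanged).
Step 2 (isothermal): W = P₁V₁ ln(V₂/V₁) = (3727) ln(1.56/2.39) = -1590 J.
W_total = 0 − 1590 = -1590 J.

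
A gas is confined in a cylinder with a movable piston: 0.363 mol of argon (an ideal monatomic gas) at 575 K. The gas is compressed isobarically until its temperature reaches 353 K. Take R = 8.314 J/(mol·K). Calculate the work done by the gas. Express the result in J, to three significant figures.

Isobaric: W = P ΔV = nR ΔT.
W = (0.363)(8.314)(353 − 575) = -670 J.

W ≈ -670 J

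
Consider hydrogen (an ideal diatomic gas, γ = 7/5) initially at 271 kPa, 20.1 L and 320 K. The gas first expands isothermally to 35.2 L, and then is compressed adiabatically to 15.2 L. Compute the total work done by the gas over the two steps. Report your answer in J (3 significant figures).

Step 1 (isothermal): W = P₁V₁ ln(V₂/V₁) = (5447) ln(35.2/20.1) = 3052 J.
After step 1: P = 154.7 kPa, V = 35.2 L, T = 320 K.
Step 2 (adiabatic): W = (P₁V₁ − P₂V₂)/(γ−1) = (5447 − 7622)/0.4 = -5436 J.
W_total = 3052 − 5436 = -2384 J.

W_total ≈ -2380 J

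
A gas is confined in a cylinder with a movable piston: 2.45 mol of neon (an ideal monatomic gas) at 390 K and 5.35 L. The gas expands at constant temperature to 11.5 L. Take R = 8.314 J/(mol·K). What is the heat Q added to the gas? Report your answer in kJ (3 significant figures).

Q ≈ 6.08 kJ

Isothermal ⇒ ΔU = 0, so Q = W = nRT ln(V₂/V₁).
Q = (2.45)(8.314)(390) ln(11.5/5.35) = 7944 × 0.7653 = 6079 J.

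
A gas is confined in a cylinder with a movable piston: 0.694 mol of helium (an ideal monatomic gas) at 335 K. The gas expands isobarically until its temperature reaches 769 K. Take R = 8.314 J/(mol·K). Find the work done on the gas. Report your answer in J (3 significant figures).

Isobaric: W = P ΔV = nR ΔT.
W = (0.694)(8.314)(769 − 335) = 2504 J.
Work on gas = −W_by = -2504 J.

W ≈ -2500 J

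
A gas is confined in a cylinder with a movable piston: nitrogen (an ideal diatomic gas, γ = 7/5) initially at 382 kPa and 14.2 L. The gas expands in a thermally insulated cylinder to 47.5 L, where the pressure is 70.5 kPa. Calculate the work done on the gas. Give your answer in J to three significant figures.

Adiabatic: W = (P₁V₁ − P₂V₂)/(γ − 1) with γ = 7/5.
P₁V₁ = 5424 J, P₂V₂ = 3349 J.
W = (5424 − 3349) / 0.4 = 5189 J.
Work on gas = −W_by = -5189 J.

W ≈ -5190 J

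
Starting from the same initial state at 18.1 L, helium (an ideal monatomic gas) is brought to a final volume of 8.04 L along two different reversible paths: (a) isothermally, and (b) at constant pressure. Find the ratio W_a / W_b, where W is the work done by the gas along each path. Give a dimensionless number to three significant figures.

W_a / W_b ≈ 1.46

Path (a) isothermal: W = P₁V₁ ln(V₂/V₁) → W_a/(P₁V₁) = -0.8115.
Path (b) isobaric: W = P₁(V₂ − V₁) → W_b/(P₁V₁) = -0.5558.
W_a / W_b = -0.8115 / -0.5558 = 1.46.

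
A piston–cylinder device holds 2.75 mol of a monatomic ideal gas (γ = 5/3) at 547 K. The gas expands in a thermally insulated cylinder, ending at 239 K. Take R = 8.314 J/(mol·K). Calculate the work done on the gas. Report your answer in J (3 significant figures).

Adiabatic ⇒ Q = 0, so W_by = −ΔU = nCᵥ(T₁ − T₂).
Cᵥ = 3R/2 = 12.47 J/(mol·K).
W = (2.75)(12.47)(547 − 239) = 10563 J.
Work on gas = −W_by = -10563 J.

W ≈ -10600 J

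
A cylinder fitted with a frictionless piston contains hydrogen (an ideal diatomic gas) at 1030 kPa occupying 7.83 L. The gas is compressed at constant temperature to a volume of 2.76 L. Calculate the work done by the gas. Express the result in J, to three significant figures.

Isothermal: W = nRT ln(V₂/V₁) = P₁V₁ ln(V₂/V₁).
P₁V₁ = (1030 kPa)(7.83 L) = 8065 J.
W = 8065 × ln(2.76/7.83) = 8065 × -1.043
W_by_gas = -8410 J.

W ≈ -8410 J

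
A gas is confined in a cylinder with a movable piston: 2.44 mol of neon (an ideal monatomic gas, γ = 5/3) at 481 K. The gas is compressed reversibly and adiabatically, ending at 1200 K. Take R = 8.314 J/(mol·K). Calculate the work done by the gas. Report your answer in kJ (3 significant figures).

W ≈ -21.9 kJ

Adiabatic ⇒ Q = 0, so W_by = −ΔU = nCᵥ(T₁ − T₂).
Cᵥ = 3R/2 = 12.47 J/(mol·K).
W = (2.44)(12.47)(481 − 1200) = -21879 J.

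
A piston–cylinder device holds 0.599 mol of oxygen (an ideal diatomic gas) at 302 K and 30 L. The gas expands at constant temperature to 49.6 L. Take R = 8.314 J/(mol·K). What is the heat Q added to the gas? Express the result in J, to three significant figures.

Q ≈ 756 J

Isothermal ⇒ ΔU = 0, so Q = W = nRT ln(V₂/V₁).
Q = (0.599)(8.314)(302) ln(49.6/30) = 1504 × 0.5028 = 756.2 J.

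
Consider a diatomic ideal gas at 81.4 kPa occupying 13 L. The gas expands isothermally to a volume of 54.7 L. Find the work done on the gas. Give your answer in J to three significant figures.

Isothermal: W = nRT ln(V₂/V₁) = P₁V₁ ln(V₂/V₁).
P₁V₁ = (81.4 kPa)(13 L) = 1058 J.
W = 1058 × ln(54.7/13) = 1058 × 1.437
W_by_gas = 1521 J; work on gas = −W_by = -1521 J.

W ≈ -1520 J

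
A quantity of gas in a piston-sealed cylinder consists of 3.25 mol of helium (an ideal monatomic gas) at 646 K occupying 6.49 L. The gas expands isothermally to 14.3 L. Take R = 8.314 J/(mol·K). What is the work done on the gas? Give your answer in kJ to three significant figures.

W ≈ -13.8 kJ

Isothermal: W = nRT ln(V₂/V₁).
W = (3.25)(8.314)(646) × ln(14.3/6.49)
  = 17455 × 0.79
W_by_gas = 13790 J; work on gas = −W_by = -13790 J.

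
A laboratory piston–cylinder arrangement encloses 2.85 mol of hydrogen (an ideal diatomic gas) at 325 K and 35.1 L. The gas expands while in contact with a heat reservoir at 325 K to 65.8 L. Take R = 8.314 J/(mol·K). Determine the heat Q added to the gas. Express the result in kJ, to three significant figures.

Isothermal ⇒ ΔU = 0, so Q = W = nRT ln(V₂/V₁).
Q = (2.85)(8.314)(325) ln(65.8/35.1) = 7701 × 0.6284 = 4839 J.

Q ≈ 4.84 kJ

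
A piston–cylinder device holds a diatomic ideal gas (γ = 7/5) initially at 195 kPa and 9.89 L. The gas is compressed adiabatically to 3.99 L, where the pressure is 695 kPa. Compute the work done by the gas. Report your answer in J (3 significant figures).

Adiabatic: W = (P₁V₁ − P₂V₂)/(γ − 1) with γ = 7/5.
P₁V₁ = 1929 J, P₂V₂ = 2773 J.
W = (1929 − 2773) / 0.4 = -2111 J.

W ≈ -2110 J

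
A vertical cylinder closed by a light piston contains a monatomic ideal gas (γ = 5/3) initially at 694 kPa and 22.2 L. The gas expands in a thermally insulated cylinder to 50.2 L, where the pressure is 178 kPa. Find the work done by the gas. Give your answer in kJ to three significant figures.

Adiabatic: W = (P₁V₁ − P₂V₂)/(γ − 1) with γ = 5/3.
P₁V₁ = 15407 J, P₂V₂ = 8936 J.
W = (15407 − 8936) / 0.6667 = 9707 J.

W ≈ 9.71 kJ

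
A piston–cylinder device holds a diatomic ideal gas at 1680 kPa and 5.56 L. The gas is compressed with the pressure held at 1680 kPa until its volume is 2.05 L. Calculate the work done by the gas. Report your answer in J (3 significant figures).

W ≈ -5900 J

Isobaric: W = P ΔV.
W = (1680 kPa)(2.05 − 5.56 L) = (1680)(-3.51) = -5897 J.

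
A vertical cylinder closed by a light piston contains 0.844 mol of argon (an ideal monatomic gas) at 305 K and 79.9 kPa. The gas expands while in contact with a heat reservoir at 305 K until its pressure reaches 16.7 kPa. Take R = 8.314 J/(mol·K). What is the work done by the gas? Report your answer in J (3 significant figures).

W ≈ 3350 J

Isothermal process: W = nRT ln(V₂/V₁) = nRT ln(P₁/P₂).
W = (0.844)(8.314)(305) × ln(79.9/16.7)
  = 2140 × ln(4.784) = 2140 × 1.565
W_by_gas = 3350 J.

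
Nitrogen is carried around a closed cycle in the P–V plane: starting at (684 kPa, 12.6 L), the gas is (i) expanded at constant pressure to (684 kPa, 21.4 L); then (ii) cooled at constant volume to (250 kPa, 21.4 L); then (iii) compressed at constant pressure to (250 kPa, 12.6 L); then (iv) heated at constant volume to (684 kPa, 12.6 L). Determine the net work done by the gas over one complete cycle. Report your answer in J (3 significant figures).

Constant-volume legs do no work.
W(i) = (684)(21.4 − 12.6) = 6019 J; W(iii) = (250)(12.6 − 21.4) = -2200 J.
W_net = 6019 − 2200 = 3819 J (the clockwise enclosed area).

W_net ≈ 3820 J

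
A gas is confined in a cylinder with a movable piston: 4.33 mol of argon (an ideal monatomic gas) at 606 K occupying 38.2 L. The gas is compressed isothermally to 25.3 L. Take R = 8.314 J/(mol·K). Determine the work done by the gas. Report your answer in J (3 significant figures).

Isothermal: W = nRT ln(V₂/V₁).
W = (4.33)(8.314)(606) × ln(25.3/38.2)
  = 21816 × -0.412
W_by_gas = -8989 J.

W ≈ -8990 J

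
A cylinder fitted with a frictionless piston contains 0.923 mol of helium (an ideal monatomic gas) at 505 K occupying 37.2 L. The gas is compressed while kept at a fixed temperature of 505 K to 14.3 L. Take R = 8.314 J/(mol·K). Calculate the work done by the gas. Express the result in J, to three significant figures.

Isothermal: W = nRT ln(V₂/V₁).
W = (0.923)(8.314)(505) × ln(14.3/37.2)
  = 3875 × -0.956
W_by_gas = -3705 J.

W ≈ -3700 J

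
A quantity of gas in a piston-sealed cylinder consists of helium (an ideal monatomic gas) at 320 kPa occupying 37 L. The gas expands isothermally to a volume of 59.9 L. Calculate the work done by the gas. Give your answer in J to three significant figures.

Isothermal: W = nRT ln(V₂/V₁) = P₁V₁ ln(V₂/V₁).
P₁V₁ = (320 kPa)(37 L) = 11840 J.
W = 11840 × ln(59.9/37) = 11840 × 0.4818
W_by_gas = 5704 J.

W ≈ 5700 J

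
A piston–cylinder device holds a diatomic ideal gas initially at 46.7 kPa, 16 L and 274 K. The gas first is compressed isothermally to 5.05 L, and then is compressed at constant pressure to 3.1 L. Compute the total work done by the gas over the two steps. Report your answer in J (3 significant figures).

W_total ≈ -1150 J

Step 1 (isothermal): W = P₁V₁ ln(V₂/V₁) = (747.2) ln(5.05/16) = -861.7 J.
After step 1: P = 148 kPa, V = 5.05 L, T = 274 K.
Step 2 (isobaric): W = PΔV = (148 kPa)(3.1 − 5.05 L) = -288.5 J.
W_total = -861.7 − 288.5 = -1150 J.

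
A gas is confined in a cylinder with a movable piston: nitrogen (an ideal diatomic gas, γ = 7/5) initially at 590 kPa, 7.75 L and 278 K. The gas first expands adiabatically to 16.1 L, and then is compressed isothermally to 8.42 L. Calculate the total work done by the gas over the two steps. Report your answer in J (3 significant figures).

W_total ≈ 686 J

Step 1 (adiabatic): W = (P₁V₁ − P₂V₂)/(γ−1) = (4572 − 3413)/0.4 = 2899 J.
After step 1: P = 212 kPa, V = 16.1 L, T = 207.5 K.
Step 2 (isothermal): W = P₁V₁ ln(V₂/V₁) = (3413) ln(8.42/16.1) = -2212 J.
W_total = 2899 − 2212 = 686.2 J.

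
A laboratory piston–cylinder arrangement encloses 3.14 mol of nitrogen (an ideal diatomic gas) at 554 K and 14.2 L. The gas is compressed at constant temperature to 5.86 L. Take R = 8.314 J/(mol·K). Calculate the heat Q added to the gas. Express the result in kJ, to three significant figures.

Isothermal ⇒ ΔU = 0, so Q = W = nRT ln(V₂/V₁).
Q = (3.14)(8.314)(554) ln(5.86/14.2) = 14463 × -0.8851 = -12801 J.

Q ≈ -12.8 kJ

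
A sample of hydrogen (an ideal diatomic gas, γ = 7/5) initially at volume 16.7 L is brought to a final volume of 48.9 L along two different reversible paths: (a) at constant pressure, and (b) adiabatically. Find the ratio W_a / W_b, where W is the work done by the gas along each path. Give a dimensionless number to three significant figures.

W_a / W_b ≈ 2.21

Path (a) isobaric: W = P₁(V₂ − V₁) → W_a/(P₁V₁) = 1.928.
Path (b) adiabatic: W = P₁V₁(1 − (V₁/V₂)^(γ−1))/(γ−1) → W_b/(P₁V₁) = 0.8733.
W_a / W_b = 1.928 / 0.8733 = 2.208.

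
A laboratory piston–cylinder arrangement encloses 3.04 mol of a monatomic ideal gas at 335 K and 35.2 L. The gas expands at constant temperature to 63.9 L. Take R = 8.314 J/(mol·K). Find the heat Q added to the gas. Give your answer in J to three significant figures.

Q ≈ 5050 J

Isothermal ⇒ ΔU = 0, so Q = W = nRT ln(V₂/V₁).
Q = (3.04)(8.314)(335) ln(63.9/35.2) = 8467 × 0.5963 = 5049 J.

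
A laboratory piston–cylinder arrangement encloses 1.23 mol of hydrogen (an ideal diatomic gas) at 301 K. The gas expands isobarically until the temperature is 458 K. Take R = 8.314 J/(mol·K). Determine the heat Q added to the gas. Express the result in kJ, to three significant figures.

Q ≈ 5.62 kJ

Isobaric: W = nRΔT = (1.23)(8.314)(157) = 1606 J.
ΔU = nCᵥΔT with Cᵥ = 5R/2: ΔU = (1.23)(20.79)(157) = 4014 J.
Q = ΔU + W = 4014 + 1606 = 5619 J.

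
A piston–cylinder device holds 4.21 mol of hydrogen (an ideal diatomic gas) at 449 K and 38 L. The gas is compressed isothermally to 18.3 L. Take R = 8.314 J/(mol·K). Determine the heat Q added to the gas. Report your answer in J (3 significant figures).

Q ≈ -11500 J

Isothermal ⇒ ΔU = 0, so Q = W = nRT ln(V₂/V₁).
Q = (4.21)(8.314)(449) ln(18.3/38) = 15716 × -0.7307 = -11483 J.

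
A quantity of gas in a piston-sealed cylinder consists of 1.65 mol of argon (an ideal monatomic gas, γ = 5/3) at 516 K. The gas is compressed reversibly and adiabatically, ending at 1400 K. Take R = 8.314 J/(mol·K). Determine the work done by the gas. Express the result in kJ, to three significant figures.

Adiabatic ⇒ Q = 0, so W_by = −ΔU = nCᵥ(T₁ − T₂).
Cᵥ = 3R/2 = 12.47 J/(mol·K).
W = (1.65)(12.47)(516 − 1400) = -18190 J.

W ≈ -18.2 kJ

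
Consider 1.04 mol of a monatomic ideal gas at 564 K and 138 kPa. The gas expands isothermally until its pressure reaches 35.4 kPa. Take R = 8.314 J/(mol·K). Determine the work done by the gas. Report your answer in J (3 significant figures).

W ≈ 6630 J

Isothermal process: W = nRT ln(V₂/V₁) = nRT ln(P₁/P₂).
W = (1.04)(8.314)(564) × ln(138/35.4)
  = 4877 × ln(3.898) = 4877 × 1.361
W_by_gas = 6635 J.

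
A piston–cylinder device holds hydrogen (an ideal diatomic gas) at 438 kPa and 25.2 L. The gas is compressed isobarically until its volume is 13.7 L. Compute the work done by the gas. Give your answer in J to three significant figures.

W ≈ -5040 J

Isobaric: W = P ΔV.
W = (438 kPa)(13.7 − 25.2 L) = (438)(-11.5) = -5037 J.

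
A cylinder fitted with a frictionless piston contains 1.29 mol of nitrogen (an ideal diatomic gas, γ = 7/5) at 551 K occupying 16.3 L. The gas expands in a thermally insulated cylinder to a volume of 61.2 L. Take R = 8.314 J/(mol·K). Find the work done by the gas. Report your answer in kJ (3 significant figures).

W ≈ 6.07 kJ

Adiabatic: TV^(γ−1) = const with γ = 7/5.
T₂ = T₁ (V₁/V₂)^(γ−1) = 551 × (16.3/61.2)^0.4 = 551 × 0.5891 = 324.6 K.
W_by = nCᵥ(T₁ − T₂) = (1.29)(20.79)(551 − 324.6) = 6071 J.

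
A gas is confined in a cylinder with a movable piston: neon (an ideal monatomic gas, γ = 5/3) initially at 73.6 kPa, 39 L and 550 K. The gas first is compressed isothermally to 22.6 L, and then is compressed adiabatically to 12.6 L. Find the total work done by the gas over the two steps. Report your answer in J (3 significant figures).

W_total ≈ -3620 J

Step 1 (isothermal): W = P₁V₁ ln(V₂/V₁) = (2870) ln(22.6/39) = -1566 J.
After step 1: P = 127 kPa, V = 22.6 L, T = 550 K.
Step 2 (adiabatic): W = (P₁V₁ − P₂V₂)/(γ−1) = (2870 − 4237)/0.667 = -2051 J.
W_total = -1566 − 2051 = -3617 J.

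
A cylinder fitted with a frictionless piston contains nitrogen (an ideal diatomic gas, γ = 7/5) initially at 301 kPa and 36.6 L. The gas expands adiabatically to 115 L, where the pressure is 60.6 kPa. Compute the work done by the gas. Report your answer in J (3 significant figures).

Adiabatic: W = (P₁V₁ − P₂V₂)/(γ − 1) with γ = 7/5.
P₁V₁ = 11017 J, P₂V₂ = 6969 J.
W = (11017 − 6969) / 0.4 = 10119 J.

W ≈ 10100 J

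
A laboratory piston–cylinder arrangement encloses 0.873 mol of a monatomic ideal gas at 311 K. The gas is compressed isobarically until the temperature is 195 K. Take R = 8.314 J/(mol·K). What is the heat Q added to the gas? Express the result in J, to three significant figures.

Isobaric: W = nRΔT = (0.873)(8.314)(-116) = -841.9 J.
ΔU = nCᵥΔT with Cᵥ = 3R/2: ΔU = (0.873)(12.47)(-116) = -1263 J.
Q = ΔU + W = -1263 − 841.9 = -2105 J.

Q ≈ -2100 J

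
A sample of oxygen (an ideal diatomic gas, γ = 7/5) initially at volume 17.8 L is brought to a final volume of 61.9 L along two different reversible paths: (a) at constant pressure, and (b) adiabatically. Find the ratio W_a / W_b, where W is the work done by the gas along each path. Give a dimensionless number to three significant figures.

Path (a) isobaric: W = P₁(V₂ − V₁) → W_a/(P₁V₁) = 2.478.
Path (b) adiabatic: W = P₁V₁(1 − (V₁/V₂)^(γ−1))/(γ−1) → W_b/(P₁V₁) = 0.9814.
W_a / W_b = 2.478 / 0.9814 = 2.524.

W_a / W_b ≈ 2.52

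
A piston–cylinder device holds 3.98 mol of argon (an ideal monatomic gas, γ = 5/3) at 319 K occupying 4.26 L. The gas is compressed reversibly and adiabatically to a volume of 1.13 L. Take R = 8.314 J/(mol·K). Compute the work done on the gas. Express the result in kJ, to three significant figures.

Adiabatic: TV^(γ−1) = const with γ = 5/3.
T₂ = T₁ (V₁/V₂)^(γ−1) = 319 × (4.26/1.13)^0.667 = 319 × 2.422 = 772.7 K.
W_by = nCᵥ(T₁ − T₂) = (3.98)(12.47)(319 − 772.7) = -22519 J.
Work on gas = −W_by = 22519 J.

W ≈ 22.5 kJ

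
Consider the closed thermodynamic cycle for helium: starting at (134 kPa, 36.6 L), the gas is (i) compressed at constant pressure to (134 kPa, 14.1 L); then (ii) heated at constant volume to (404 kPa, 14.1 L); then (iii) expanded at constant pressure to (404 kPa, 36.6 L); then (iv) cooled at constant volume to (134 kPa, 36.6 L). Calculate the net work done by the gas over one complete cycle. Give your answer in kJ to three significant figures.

Constant-volume legs do no work.
W(i) = (134)(14.1 − 36.6) = -3015 J; W(iii) = (404)(36.6 − 14.1) = 9090 J.
W_net = -3015 + 9090 = 6075 J (the clockwise enclosed area).

W_net ≈ 6.08 kJ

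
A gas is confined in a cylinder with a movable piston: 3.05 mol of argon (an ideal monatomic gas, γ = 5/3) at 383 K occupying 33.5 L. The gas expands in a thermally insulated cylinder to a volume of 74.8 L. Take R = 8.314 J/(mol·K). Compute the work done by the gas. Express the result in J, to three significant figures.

Adiabatic: TV^(γ−1) = const with γ = 5/3.
T₂ = T₁ (V₁/V₂)^(γ−1) = 383 × (33.5/74.8)^0.667 = 383 × 0.5854 = 224.2 K.
W_by = nCᵥ(T₁ − T₂) = (3.05)(12.47)(383 − 224.2) = 6040 J.

W ≈ 6040 J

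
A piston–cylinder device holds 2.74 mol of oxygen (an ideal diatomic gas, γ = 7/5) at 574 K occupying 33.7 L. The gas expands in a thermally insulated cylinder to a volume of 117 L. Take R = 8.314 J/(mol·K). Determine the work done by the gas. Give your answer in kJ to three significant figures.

W ≈ 12.8 kJ

Adiabatic: TV^(γ−1) = const with γ = 7/5.
T₂ = T₁ (V₁/V₂)^(γ−1) = 574 × (33.7/117)^0.4 = 574 × 0.6078 = 348.9 K.
W_by = nCᵥ(T₁ − T₂) = (2.74)(20.79)(574 − 348.9) = 12820 J.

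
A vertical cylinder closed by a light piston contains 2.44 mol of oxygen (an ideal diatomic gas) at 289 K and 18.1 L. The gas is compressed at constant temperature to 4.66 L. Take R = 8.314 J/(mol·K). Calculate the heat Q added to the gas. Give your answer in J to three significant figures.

Isothermal ⇒ ΔU = 0, so Q = W = nRT ln(V₂/V₁).
Q = (2.44)(8.314)(289) ln(4.66/18.1) = 5863 × -1.357 = -7955 J.

Q ≈ -7960 J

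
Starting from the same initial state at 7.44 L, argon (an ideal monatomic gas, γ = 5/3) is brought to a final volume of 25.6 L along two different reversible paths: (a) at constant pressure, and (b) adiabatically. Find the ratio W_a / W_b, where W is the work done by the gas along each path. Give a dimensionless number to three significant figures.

Path (a) isobaric: W = P₁(V₂ − V₁) → W_a/(P₁V₁) = 2.441.
Path (b) adiabatic: W = P₁V₁(1 − (V₁/V₂)^(γ−1))/(γ−1) → W_b/(P₁V₁) = 0.8419.
W_a / W_b = 2.441 / 0.8419 = 2.899.

W_a / W_b ≈ 2.90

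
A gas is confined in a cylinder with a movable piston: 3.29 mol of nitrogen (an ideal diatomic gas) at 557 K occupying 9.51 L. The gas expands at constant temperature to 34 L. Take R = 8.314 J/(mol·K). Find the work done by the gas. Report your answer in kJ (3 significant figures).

Isothermal: W = nRT ln(V₂/V₁).
W = (3.29)(8.314)(557) × ln(34/9.51)
  = 15236 × 1.274
W_by_gas = 19410 J.

W ≈ 19.4 kJ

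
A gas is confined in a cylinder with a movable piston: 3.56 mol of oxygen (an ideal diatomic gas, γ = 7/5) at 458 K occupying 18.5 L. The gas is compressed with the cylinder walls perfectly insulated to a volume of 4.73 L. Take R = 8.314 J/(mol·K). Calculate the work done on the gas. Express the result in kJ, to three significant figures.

W ≈ 24.6 kJ

Adiabatic: TV^(γ−1) = const with γ = 7/5.
T₂ = T₁ (V₁/V₂)^(γ−1) = 458 × (18.5/4.73)^0.4 = 458 × 1.726 = 790.3 K.
W_by = nCᵥ(T₁ − T₂) = (3.56)(20.79)(458 − 790.3) = -24588 J.
Work on gas = −W_by = 24588 J.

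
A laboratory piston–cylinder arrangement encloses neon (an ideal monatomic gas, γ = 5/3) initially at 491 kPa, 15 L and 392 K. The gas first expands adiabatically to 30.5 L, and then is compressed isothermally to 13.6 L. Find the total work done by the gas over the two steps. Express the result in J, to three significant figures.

W_total ≈ 458 J

Step 1 (adiabatic): W = (P₁V₁ − P₂V₂)/(γ−1) = (7365 − 4589)/0.667 = 4164 J.
After step 1: P = 150.5 kPa, V = 30.5 L, T = 244.2 K.
Step 2 (isothermal): W = P₁V₁ ln(V₂/V₁) = (4589) ln(13.6/30.5) = -3706 J.
W_total = 4164 − 3706 = 458.1 J.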